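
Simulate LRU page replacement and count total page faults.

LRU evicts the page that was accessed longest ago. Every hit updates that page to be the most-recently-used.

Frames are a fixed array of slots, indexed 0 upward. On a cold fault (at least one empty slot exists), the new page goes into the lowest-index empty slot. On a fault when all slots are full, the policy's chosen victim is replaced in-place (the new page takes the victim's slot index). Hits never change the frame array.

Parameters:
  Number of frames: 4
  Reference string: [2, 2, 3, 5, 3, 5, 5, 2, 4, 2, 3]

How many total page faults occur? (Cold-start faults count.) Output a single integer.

Answer: 4

Derivation:
Step 0: ref 2 → FAULT, frames=[2,-,-,-]
Step 1: ref 2 → HIT, frames=[2,-,-,-]
Step 2: ref 3 → FAULT, frames=[2,3,-,-]
Step 3: ref 5 → FAULT, frames=[2,3,5,-]
Step 4: ref 3 → HIT, frames=[2,3,5,-]
Step 5: ref 5 → HIT, frames=[2,3,5,-]
Step 6: ref 5 → HIT, frames=[2,3,5,-]
Step 7: ref 2 → HIT, frames=[2,3,5,-]
Step 8: ref 4 → FAULT, frames=[2,3,5,4]
Step 9: ref 2 → HIT, frames=[2,3,5,4]
Step 10: ref 3 → HIT, frames=[2,3,5,4]
Total faults: 4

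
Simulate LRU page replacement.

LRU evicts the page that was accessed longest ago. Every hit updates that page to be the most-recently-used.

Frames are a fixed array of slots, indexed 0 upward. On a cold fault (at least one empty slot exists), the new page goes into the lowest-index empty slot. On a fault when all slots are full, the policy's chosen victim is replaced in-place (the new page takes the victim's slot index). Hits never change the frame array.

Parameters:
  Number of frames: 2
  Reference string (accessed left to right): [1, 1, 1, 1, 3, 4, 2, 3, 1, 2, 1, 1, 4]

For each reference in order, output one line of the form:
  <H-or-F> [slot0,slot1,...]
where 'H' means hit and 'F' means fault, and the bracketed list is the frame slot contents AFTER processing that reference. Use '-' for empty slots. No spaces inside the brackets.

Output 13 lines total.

F [1,-]
H [1,-]
H [1,-]
H [1,-]
F [1,3]
F [4,3]
F [4,2]
F [3,2]
F [3,1]
F [2,1]
H [2,1]
H [2,1]
F [4,1]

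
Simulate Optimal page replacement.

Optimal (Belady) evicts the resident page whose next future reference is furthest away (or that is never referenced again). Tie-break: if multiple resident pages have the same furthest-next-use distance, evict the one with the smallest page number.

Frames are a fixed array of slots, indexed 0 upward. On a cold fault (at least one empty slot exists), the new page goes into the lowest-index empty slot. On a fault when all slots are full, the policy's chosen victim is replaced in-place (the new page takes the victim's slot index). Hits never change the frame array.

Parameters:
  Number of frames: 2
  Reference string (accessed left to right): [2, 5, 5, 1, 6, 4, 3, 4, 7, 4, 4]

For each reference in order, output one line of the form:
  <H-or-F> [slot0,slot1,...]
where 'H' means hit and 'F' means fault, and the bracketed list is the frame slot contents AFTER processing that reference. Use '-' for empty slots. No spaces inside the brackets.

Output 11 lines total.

F [2,-]
F [2,5]
H [2,5]
F [1,5]
F [6,5]
F [6,4]
F [3,4]
H [3,4]
F [7,4]
H [7,4]
H [7,4]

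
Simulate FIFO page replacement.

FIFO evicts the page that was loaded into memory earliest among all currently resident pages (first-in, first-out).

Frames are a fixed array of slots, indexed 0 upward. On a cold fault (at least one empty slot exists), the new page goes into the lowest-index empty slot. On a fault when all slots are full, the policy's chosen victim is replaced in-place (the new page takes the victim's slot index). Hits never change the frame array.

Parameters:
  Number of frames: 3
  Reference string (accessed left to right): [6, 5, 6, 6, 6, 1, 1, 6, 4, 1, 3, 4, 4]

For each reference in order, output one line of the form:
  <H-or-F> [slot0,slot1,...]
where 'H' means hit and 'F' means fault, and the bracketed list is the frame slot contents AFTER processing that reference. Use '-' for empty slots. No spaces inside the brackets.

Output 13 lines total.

F [6,-,-]
F [6,5,-]
H [6,5,-]
H [6,5,-]
H [6,5,-]
F [6,5,1]
H [6,5,1]
H [6,5,1]
F [4,5,1]
H [4,5,1]
F [4,3,1]
H [4,3,1]
H [4,3,1]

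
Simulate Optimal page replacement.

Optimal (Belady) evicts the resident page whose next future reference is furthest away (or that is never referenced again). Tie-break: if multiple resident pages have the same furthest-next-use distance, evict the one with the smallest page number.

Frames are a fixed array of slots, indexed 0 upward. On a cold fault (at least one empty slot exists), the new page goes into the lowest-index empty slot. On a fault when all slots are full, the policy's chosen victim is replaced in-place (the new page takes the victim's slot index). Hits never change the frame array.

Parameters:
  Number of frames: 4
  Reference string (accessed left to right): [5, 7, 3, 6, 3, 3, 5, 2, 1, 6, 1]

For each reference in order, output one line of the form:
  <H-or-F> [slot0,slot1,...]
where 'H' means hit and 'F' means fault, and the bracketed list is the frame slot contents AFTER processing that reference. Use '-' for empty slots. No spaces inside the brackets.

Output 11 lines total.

F [5,-,-,-]
F [5,7,-,-]
F [5,7,3,-]
F [5,7,3,6]
H [5,7,3,6]
H [5,7,3,6]
H [5,7,3,6]
F [5,7,2,6]
F [5,7,1,6]
H [5,7,1,6]
H [5,7,1,6]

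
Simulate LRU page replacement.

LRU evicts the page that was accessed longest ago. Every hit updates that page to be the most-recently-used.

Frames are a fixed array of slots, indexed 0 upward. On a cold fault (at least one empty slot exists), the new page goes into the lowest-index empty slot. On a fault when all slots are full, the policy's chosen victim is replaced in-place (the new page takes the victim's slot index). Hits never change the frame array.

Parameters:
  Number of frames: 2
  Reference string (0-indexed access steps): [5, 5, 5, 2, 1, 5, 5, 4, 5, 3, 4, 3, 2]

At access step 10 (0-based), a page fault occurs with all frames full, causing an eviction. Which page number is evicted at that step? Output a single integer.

Answer: 5

Derivation:
Step 0: ref 5 -> FAULT, frames=[5,-]
Step 1: ref 5 -> HIT, frames=[5,-]
Step 2: ref 5 -> HIT, frames=[5,-]
Step 3: ref 2 -> FAULT, frames=[5,2]
Step 4: ref 1 -> FAULT, evict 5, frames=[1,2]
Step 5: ref 5 -> FAULT, evict 2, frames=[1,5]
Step 6: ref 5 -> HIT, frames=[1,5]
Step 7: ref 4 -> FAULT, evict 1, frames=[4,5]
Step 8: ref 5 -> HIT, frames=[4,5]
Step 9: ref 3 -> FAULT, evict 4, frames=[3,5]
Step 10: ref 4 -> FAULT, evict 5, frames=[3,4]
At step 10: evicted page 5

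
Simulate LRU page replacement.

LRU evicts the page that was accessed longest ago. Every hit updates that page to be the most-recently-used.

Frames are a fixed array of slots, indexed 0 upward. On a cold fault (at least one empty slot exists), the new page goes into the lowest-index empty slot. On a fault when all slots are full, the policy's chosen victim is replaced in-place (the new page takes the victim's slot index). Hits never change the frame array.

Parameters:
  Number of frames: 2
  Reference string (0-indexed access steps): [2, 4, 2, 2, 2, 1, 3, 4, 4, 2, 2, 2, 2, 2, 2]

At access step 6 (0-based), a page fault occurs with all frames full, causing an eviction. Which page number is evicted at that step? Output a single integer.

Step 0: ref 2 -> FAULT, frames=[2,-]
Step 1: ref 4 -> FAULT, frames=[2,4]
Step 2: ref 2 -> HIT, frames=[2,4]
Step 3: ref 2 -> HIT, frames=[2,4]
Step 4: ref 2 -> HIT, frames=[2,4]
Step 5: ref 1 -> FAULT, evict 4, frames=[2,1]
Step 6: ref 3 -> FAULT, evict 2, frames=[3,1]
At step 6: evicted page 2

Answer: 2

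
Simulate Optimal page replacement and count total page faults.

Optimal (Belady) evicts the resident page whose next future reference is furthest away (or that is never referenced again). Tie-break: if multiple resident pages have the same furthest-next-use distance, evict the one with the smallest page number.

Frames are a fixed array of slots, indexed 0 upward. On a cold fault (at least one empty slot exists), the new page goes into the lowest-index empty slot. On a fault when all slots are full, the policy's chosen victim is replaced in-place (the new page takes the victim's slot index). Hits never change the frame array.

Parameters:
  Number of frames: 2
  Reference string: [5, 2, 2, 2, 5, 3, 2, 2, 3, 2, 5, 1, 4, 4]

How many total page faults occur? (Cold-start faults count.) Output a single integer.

Answer: 6

Derivation:
Step 0: ref 5 → FAULT, frames=[5,-]
Step 1: ref 2 → FAULT, frames=[5,2]
Step 2: ref 2 → HIT, frames=[5,2]
Step 3: ref 2 → HIT, frames=[5,2]
Step 4: ref 5 → HIT, frames=[5,2]
Step 5: ref 3 → FAULT (evict 5), frames=[3,2]
Step 6: ref 2 → HIT, frames=[3,2]
Step 7: ref 2 → HIT, frames=[3,2]
Step 8: ref 3 → HIT, frames=[3,2]
Step 9: ref 2 → HIT, frames=[3,2]
Step 10: ref 5 → FAULT (evict 2), frames=[3,5]
Step 11: ref 1 → FAULT (evict 3), frames=[1,5]
Step 12: ref 4 → FAULT (evict 1), frames=[4,5]
Step 13: ref 4 → HIT, frames=[4,5]
Total faults: 6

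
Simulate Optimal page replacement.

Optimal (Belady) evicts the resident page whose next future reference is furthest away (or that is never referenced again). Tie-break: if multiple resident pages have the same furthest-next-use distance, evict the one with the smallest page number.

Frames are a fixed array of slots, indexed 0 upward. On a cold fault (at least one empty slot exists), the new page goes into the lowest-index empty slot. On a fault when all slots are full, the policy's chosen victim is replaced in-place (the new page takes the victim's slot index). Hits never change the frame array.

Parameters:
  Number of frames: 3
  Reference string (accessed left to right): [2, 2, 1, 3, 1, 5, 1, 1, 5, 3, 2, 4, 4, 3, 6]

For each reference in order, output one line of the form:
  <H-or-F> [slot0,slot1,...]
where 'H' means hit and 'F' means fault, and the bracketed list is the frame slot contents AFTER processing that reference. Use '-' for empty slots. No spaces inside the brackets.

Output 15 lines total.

F [2,-,-]
H [2,-,-]
F [2,1,-]
F [2,1,3]
H [2,1,3]
F [5,1,3]
H [5,1,3]
H [5,1,3]
H [5,1,3]
H [5,1,3]
F [5,2,3]
F [5,4,3]
H [5,4,3]
H [5,4,3]
F [5,4,6]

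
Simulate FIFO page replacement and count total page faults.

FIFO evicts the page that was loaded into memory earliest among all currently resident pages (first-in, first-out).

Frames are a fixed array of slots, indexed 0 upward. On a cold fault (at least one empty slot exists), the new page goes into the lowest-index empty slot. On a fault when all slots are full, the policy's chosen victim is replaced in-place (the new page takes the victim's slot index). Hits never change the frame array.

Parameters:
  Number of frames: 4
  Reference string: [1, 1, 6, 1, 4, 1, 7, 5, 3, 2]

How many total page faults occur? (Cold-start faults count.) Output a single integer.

Step 0: ref 1 → FAULT, frames=[1,-,-,-]
Step 1: ref 1 → HIT, frames=[1,-,-,-]
Step 2: ref 6 → FAULT, frames=[1,6,-,-]
Step 3: ref 1 → HIT, frames=[1,6,-,-]
Step 4: ref 4 → FAULT, frames=[1,6,4,-]
Step 5: ref 1 → HIT, frames=[1,6,4,-]
Step 6: ref 7 → FAULT, frames=[1,6,4,7]
Step 7: ref 5 → FAULT (evict 1), frames=[5,6,4,7]
Step 8: ref 3 → FAULT (evict 6), frames=[5,3,4,7]
Step 9: ref 2 → FAULT (evict 4), frames=[5,3,2,7]
Total faults: 7

Answer: 7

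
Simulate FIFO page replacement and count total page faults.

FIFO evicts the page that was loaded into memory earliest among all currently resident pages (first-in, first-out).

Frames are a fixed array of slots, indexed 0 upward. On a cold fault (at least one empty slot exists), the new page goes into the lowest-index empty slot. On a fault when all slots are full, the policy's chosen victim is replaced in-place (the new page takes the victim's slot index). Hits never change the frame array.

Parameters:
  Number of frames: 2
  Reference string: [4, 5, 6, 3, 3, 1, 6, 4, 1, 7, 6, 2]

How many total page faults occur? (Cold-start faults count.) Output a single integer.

Answer: 11

Derivation:
Step 0: ref 4 → FAULT, frames=[4,-]
Step 1: ref 5 → FAULT, frames=[4,5]
Step 2: ref 6 → FAULT (evict 4), frames=[6,5]
Step 3: ref 3 → FAULT (evict 5), frames=[6,3]
Step 4: ref 3 → HIT, frames=[6,3]
Step 5: ref 1 → FAULT (evict 6), frames=[1,3]
Step 6: ref 6 → FAULT (evict 3), frames=[1,6]
Step 7: ref 4 → FAULT (evict 1), frames=[4,6]
Step 8: ref 1 → FAULT (evict 6), frames=[4,1]
Step 9: ref 7 → FAULT (evict 4), frames=[7,1]
Step 10: ref 6 → FAULT (evict 1), frames=[7,6]
Step 11: ref 2 → FAULT (evict 7), frames=[2,6]
Total faults: 11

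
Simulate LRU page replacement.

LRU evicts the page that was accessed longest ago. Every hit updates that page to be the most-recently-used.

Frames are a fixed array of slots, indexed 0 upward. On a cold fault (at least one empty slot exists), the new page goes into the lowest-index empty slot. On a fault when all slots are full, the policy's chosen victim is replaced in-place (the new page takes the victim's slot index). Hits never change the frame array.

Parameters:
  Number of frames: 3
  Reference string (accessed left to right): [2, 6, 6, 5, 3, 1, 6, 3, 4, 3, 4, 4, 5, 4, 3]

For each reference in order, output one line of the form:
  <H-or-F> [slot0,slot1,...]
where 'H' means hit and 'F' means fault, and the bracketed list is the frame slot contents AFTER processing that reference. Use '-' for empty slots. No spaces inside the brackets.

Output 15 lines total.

F [2,-,-]
F [2,6,-]
H [2,6,-]
F [2,6,5]
F [3,6,5]
F [3,1,5]
F [3,1,6]
H [3,1,6]
F [3,4,6]
H [3,4,6]
H [3,4,6]
H [3,4,6]
F [3,4,5]
H [3,4,5]
H [3,4,5]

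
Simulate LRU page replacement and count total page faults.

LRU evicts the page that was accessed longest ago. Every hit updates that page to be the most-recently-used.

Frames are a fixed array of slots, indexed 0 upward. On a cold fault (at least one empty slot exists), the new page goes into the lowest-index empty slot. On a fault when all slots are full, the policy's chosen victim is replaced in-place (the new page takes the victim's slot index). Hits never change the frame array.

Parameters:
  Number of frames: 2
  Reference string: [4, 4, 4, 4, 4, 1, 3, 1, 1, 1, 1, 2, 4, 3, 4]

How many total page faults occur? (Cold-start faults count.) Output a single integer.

Step 0: ref 4 → FAULT, frames=[4,-]
Step 1: ref 4 → HIT, frames=[4,-]
Step 2: ref 4 → HIT, frames=[4,-]
Step 3: ref 4 → HIT, frames=[4,-]
Step 4: ref 4 → HIT, frames=[4,-]
Step 5: ref 1 → FAULT, frames=[4,1]
Step 6: ref 3 → FAULT (evict 4), frames=[3,1]
Step 7: ref 1 → HIT, frames=[3,1]
Step 8: ref 1 → HIT, frames=[3,1]
Step 9: ref 1 → HIT, frames=[3,1]
Step 10: ref 1 → HIT, frames=[3,1]
Step 11: ref 2 → FAULT (evict 3), frames=[2,1]
Step 12: ref 4 → FAULT (evict 1), frames=[2,4]
Step 13: ref 3 → FAULT (evict 2), frames=[3,4]
Step 14: ref 4 → HIT, frames=[3,4]
Total faults: 6

Answer: 6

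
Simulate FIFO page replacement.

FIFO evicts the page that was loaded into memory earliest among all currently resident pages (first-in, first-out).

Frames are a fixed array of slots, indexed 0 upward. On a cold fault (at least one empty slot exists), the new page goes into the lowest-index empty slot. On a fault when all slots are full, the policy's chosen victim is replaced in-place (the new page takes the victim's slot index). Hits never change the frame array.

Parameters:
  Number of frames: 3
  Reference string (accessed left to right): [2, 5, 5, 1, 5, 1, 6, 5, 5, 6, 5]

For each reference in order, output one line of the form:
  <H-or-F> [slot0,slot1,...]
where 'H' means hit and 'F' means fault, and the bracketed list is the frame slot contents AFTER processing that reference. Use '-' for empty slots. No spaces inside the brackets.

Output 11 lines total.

F [2,-,-]
F [2,5,-]
H [2,5,-]
F [2,5,1]
H [2,5,1]
H [2,5,1]
F [6,5,1]
H [6,5,1]
H [6,5,1]
H [6,5,1]
H [6,5,1]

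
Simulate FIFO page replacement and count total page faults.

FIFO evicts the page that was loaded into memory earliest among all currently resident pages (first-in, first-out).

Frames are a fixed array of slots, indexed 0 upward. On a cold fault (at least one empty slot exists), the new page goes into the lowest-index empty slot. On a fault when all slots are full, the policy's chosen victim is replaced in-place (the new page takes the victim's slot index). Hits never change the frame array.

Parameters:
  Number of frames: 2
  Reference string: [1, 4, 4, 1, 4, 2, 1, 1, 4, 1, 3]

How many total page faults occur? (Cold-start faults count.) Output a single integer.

Answer: 6

Derivation:
Step 0: ref 1 → FAULT, frames=[1,-]
Step 1: ref 4 → FAULT, frames=[1,4]
Step 2: ref 4 → HIT, frames=[1,4]
Step 3: ref 1 → HIT, frames=[1,4]
Step 4: ref 4 → HIT, frames=[1,4]
Step 5: ref 2 → FAULT (evict 1), frames=[2,4]
Step 6: ref 1 → FAULT (evict 4), frames=[2,1]
Step 7: ref 1 → HIT, frames=[2,1]
Step 8: ref 4 → FAULT (evict 2), frames=[4,1]
Step 9: ref 1 → HIT, frames=[4,1]
Step 10: ref 3 → FAULT (evict 1), frames=[4,3]
Total faults: 6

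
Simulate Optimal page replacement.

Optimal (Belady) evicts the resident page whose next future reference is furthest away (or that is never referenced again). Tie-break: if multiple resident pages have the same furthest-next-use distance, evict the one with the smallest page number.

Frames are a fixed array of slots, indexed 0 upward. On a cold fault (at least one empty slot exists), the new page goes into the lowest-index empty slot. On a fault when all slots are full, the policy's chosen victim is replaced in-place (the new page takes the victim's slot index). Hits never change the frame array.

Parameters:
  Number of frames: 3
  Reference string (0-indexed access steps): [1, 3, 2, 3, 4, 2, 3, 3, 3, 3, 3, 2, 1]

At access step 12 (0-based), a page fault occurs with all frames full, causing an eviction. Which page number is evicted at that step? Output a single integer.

Answer: 2

Derivation:
Step 0: ref 1 -> FAULT, frames=[1,-,-]
Step 1: ref 3 -> FAULT, frames=[1,3,-]
Step 2: ref 2 -> FAULT, frames=[1,3,2]
Step 3: ref 3 -> HIT, frames=[1,3,2]
Step 4: ref 4 -> FAULT, evict 1, frames=[4,3,2]
Step 5: ref 2 -> HIT, frames=[4,3,2]
Step 6: ref 3 -> HIT, frames=[4,3,2]
Step 7: ref 3 -> HIT, frames=[4,3,2]
Step 8: ref 3 -> HIT, frames=[4,3,2]
Step 9: ref 3 -> HIT, frames=[4,3,2]
Step 10: ref 3 -> HIT, frames=[4,3,2]
Step 11: ref 2 -> HIT, frames=[4,3,2]
Step 12: ref 1 -> FAULT, evict 2, frames=[4,3,1]
At step 12: evicted page 2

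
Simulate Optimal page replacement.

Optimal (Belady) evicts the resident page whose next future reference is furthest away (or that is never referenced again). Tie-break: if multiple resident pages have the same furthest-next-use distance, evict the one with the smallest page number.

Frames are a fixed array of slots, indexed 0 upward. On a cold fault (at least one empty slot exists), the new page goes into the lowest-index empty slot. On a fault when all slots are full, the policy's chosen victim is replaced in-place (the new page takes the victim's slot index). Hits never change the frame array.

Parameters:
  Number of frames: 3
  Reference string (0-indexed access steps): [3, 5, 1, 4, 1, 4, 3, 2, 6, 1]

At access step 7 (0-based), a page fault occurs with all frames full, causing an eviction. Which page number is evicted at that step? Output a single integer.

Step 0: ref 3 -> FAULT, frames=[3,-,-]
Step 1: ref 5 -> FAULT, frames=[3,5,-]
Step 2: ref 1 -> FAULT, frames=[3,5,1]
Step 3: ref 4 -> FAULT, evict 5, frames=[3,4,1]
Step 4: ref 1 -> HIT, frames=[3,4,1]
Step 5: ref 4 -> HIT, frames=[3,4,1]
Step 6: ref 3 -> HIT, frames=[3,4,1]
Step 7: ref 2 -> FAULT, evict 3, frames=[2,4,1]
At step 7: evicted page 3

Answer: 3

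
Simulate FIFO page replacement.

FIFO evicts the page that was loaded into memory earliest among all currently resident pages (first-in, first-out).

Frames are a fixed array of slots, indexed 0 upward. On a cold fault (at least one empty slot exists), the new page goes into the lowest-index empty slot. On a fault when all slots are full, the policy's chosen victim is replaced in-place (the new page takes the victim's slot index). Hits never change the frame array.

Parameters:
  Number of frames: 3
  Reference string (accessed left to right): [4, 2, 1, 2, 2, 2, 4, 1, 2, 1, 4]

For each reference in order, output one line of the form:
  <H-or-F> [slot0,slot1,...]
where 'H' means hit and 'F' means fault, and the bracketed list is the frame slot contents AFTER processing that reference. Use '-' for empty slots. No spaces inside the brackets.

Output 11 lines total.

F [4,-,-]
F [4,2,-]
F [4,2,1]
H [4,2,1]
H [4,2,1]
H [4,2,1]
H [4,2,1]
H [4,2,1]
H [4,2,1]
H [4,2,1]
H [4,2,1]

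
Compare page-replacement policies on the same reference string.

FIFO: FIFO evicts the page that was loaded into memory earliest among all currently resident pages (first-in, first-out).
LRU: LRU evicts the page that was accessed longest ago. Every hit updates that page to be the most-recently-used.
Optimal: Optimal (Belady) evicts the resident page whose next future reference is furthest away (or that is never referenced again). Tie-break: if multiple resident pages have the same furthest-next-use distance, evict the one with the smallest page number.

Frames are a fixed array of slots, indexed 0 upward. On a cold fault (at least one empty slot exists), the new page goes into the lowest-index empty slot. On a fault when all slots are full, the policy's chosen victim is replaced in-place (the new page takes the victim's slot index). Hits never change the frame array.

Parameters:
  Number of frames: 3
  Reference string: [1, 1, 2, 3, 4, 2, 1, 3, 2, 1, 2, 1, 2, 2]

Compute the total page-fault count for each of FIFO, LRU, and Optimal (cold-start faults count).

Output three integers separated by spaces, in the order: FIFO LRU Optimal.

--- FIFO ---
  step 0: ref 1 -> FAULT, frames=[1,-,-] (faults so far: 1)
  step 1: ref 1 -> HIT, frames=[1,-,-] (faults so far: 1)
  step 2: ref 2 -> FAULT, frames=[1,2,-] (faults so far: 2)
  step 3: ref 3 -> FAULT, frames=[1,2,3] (faults so far: 3)
  step 4: ref 4 -> FAULT, evict 1, frames=[4,2,3] (faults so far: 4)
  step 5: ref 2 -> HIT, frames=[4,2,3] (faults so far: 4)
  step 6: ref 1 -> FAULT, evict 2, frames=[4,1,3] (faults so far: 5)
  step 7: ref 3 -> HIT, frames=[4,1,3] (faults so far: 5)
  step 8: ref 2 -> FAULT, evict 3, frames=[4,1,2] (faults so far: 6)
  step 9: ref 1 -> HIT, frames=[4,1,2] (faults so far: 6)
  step 10: ref 2 -> HIT, frames=[4,1,2] (faults so far: 6)
  step 11: ref 1 -> HIT, frames=[4,1,2] (faults so far: 6)
  step 12: ref 2 -> HIT, frames=[4,1,2] (faults so far: 6)
  step 13: ref 2 -> HIT, frames=[4,1,2] (faults so far: 6)
  FIFO total faults: 6
--- LRU ---
  step 0: ref 1 -> FAULT, frames=[1,-,-] (faults so far: 1)
  step 1: ref 1 -> HIT, frames=[1,-,-] (faults so far: 1)
  step 2: ref 2 -> FAULT, frames=[1,2,-] (faults so far: 2)
  step 3: ref 3 -> FAULT, frames=[1,2,3] (faults so far: 3)
  step 4: ref 4 -> FAULT, evict 1, frames=[4,2,3] (faults so far: 4)
  step 5: ref 2 -> HIT, frames=[4,2,3] (faults so far: 4)
  step 6: ref 1 -> FAULT, evict 3, frames=[4,2,1] (faults so far: 5)
  step 7: ref 3 -> FAULT, evict 4, frames=[3,2,1] (faults so far: 6)
  step 8: ref 2 -> HIT, frames=[3,2,1] (faults so far: 6)
  step 9: ref 1 -> HIT, frames=[3,2,1] (faults so far: 6)
  step 10: ref 2 -> HIT, frames=[3,2,1] (faults so far: 6)
  step 11: ref 1 -> HIT, frames=[3,2,1] (faults so far: 6)
  step 12: ref 2 -> HIT, frames=[3,2,1] (faults so far: 6)
  step 13: ref 2 -> HIT, frames=[3,2,1] (faults so far: 6)
  LRU total faults: 6
--- Optimal ---
  step 0: ref 1 -> FAULT, frames=[1,-,-] (faults so far: 1)
  step 1: ref 1 -> HIT, frames=[1,-,-] (faults so far: 1)
  step 2: ref 2 -> FAULT, frames=[1,2,-] (faults so far: 2)
  step 3: ref 3 -> FAULT, frames=[1,2,3] (faults so far: 3)
  step 4: ref 4 -> FAULT, evict 3, frames=[1,2,4] (faults so far: 4)
  step 5: ref 2 -> HIT, frames=[1,2,4] (faults so far: 4)
  step 6: ref 1 -> HIT, frames=[1,2,4] (faults so far: 4)
  step 7: ref 3 -> FAULT, evict 4, frames=[1,2,3] (faults so far: 5)
  step 8: ref 2 -> HIT, frames=[1,2,3] (faults so far: 5)
  step 9: ref 1 -> HIT, frames=[1,2,3] (faults so far: 5)
  step 10: ref 2 -> HIT, frames=[1,2,3] (faults so far: 5)
  step 11: ref 1 -> HIT, frames=[1,2,3] (faults so far: 5)
  step 12: ref 2 -> HIT, frames=[1,2,3] (faults so far: 5)
  step 13: ref 2 -> HIT, frames=[1,2,3] (faults so far: 5)
  Optimal total faults: 5

Answer: 6 6 5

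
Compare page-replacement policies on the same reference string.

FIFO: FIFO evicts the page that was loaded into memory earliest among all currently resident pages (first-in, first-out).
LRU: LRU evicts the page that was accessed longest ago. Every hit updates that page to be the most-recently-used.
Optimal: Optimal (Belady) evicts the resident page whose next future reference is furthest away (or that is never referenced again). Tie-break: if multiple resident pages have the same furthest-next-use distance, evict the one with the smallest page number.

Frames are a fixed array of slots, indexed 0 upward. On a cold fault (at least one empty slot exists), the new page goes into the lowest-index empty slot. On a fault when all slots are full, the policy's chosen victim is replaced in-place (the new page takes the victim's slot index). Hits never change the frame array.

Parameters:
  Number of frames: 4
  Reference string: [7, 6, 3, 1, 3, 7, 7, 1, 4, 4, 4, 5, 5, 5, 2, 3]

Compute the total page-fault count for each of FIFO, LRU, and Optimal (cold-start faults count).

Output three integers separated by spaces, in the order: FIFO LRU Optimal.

Answer: 8 8 7

Derivation:
--- FIFO ---
  step 0: ref 7 -> FAULT, frames=[7,-,-,-] (faults so far: 1)
  step 1: ref 6 -> FAULT, frames=[7,6,-,-] (faults so far: 2)
  step 2: ref 3 -> FAULT, frames=[7,6,3,-] (faults so far: 3)
  step 3: ref 1 -> FAULT, frames=[7,6,3,1] (faults so far: 4)
  step 4: ref 3 -> HIT, frames=[7,6,3,1] (faults so far: 4)
  step 5: ref 7 -> HIT, frames=[7,6,3,1] (faults so far: 4)
  step 6: ref 7 -> HIT, frames=[7,6,3,1] (faults so far: 4)
  step 7: ref 1 -> HIT, frames=[7,6,3,1] (faults so far: 4)
  step 8: ref 4 -> FAULT, evict 7, frames=[4,6,3,1] (faults so far: 5)
  step 9: ref 4 -> HIT, frames=[4,6,3,1] (faults so far: 5)
  step 10: ref 4 -> HIT, frames=[4,6,3,1] (faults so far: 5)
  step 11: ref 5 -> FAULT, evict 6, frames=[4,5,3,1] (faults so far: 6)
  step 12: ref 5 -> HIT, frames=[4,5,3,1] (faults so far: 6)
  step 13: ref 5 -> HIT, frames=[4,5,3,1] (faults so far: 6)
  step 14: ref 2 -> FAULT, evict 3, frames=[4,5,2,1] (faults so far: 7)
  step 15: ref 3 -> FAULT, evict 1, frames=[4,5,2,3] (faults so far: 8)
  FIFO total faults: 8
--- LRU ---
  step 0: ref 7 -> FAULT, frames=[7,-,-,-] (faults so far: 1)
  step 1: ref 6 -> FAULT, frames=[7,6,-,-] (faults so far: 2)
  step 2: ref 3 -> FAULT, frames=[7,6,3,-] (faults so far: 3)
  step 3: ref 1 -> FAULT, frames=[7,6,3,1] (faults so far: 4)
  step 4: ref 3 -> HIT, frames=[7,6,3,1] (faults so far: 4)
  step 5: ref 7 -> HIT, frames=[7,6,3,1] (faults so far: 4)
  step 6: ref 7 -> HIT, frames=[7,6,3,1] (faults so far: 4)
  step 7: ref 1 -> HIT, frames=[7,6,3,1] (faults so far: 4)
  step 8: ref 4 -> FAULT, evict 6, frames=[7,4,3,1] (faults so far: 5)
  step 9: ref 4 -> HIT, frames=[7,4,3,1] (faults so far: 5)
  step 10: ref 4 -> HIT, frames=[7,4,3,1] (faults so far: 5)
  step 11: ref 5 -> FAULT, evict 3, frames=[7,4,5,1] (faults so far: 6)
  step 12: ref 5 -> HIT, frames=[7,4,5,1] (faults so far: 6)
  step 13: ref 5 -> HIT, frames=[7,4,5,1] (faults so far: 6)
  step 14: ref 2 -> FAULT, evict 7, frames=[2,4,5,1] (faults so far: 7)
  step 15: ref 3 -> FAULT, evict 1, frames=[2,4,5,3] (faults so far: 8)
  LRU total faults: 8
--- Optimal ---
  step 0: ref 7 -> FAULT, frames=[7,-,-,-] (faults so far: 1)
  step 1: ref 6 -> FAULT, frames=[7,6,-,-] (faults so far: 2)
  step 2: ref 3 -> FAULT, frames=[7,6,3,-] (faults so far: 3)
  step 3: ref 1 -> FAULT, frames=[7,6,3,1] (faults so far: 4)
  step 4: ref 3 -> HIT, frames=[7,6,3,1] (faults so far: 4)
  step 5: ref 7 -> HIT, frames=[7,6,3,1] (faults so far: 4)
  step 6: ref 7 -> HIT, frames=[7,6,3,1] (faults so far: 4)
  step 7: ref 1 -> HIT, frames=[7,6,3,1] (faults so far: 4)
  step 8: ref 4 -> FAULT, evict 1, frames=[7,6,3,4] (faults so far: 5)
  step 9: ref 4 -> HIT, frames=[7,6,3,4] (faults so far: 5)
  step 10: ref 4 -> HIT, frames=[7,6,3,4] (faults so far: 5)
  step 11: ref 5 -> FAULT, evict 4, frames=[7,6,3,5] (faults so far: 6)
  step 12: ref 5 -> HIT, frames=[7,6,3,5] (faults so far: 6)
  step 13: ref 5 -> HIT, frames=[7,6,3,5] (faults so far: 6)
  step 14: ref 2 -> FAULT, evict 5, frames=[7,6,3,2] (faults so far: 7)
  step 15: ref 3 -> HIT, frames=[7,6,3,2] (faults so far: 7)
  Optimal total faults: 7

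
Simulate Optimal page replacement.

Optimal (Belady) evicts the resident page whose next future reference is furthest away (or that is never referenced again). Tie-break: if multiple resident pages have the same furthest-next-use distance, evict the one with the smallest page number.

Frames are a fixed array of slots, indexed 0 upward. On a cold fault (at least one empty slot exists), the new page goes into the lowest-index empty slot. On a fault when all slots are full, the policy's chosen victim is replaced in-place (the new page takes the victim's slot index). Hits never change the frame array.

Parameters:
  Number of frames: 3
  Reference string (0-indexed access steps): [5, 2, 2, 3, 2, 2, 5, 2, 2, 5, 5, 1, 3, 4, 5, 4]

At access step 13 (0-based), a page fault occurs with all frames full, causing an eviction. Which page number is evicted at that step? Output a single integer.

Step 0: ref 5 -> FAULT, frames=[5,-,-]
Step 1: ref 2 -> FAULT, frames=[5,2,-]
Step 2: ref 2 -> HIT, frames=[5,2,-]
Step 3: ref 3 -> FAULT, frames=[5,2,3]
Step 4: ref 2 -> HIT, frames=[5,2,3]
Step 5: ref 2 -> HIT, frames=[5,2,3]
Step 6: ref 5 -> HIT, frames=[5,2,3]
Step 7: ref 2 -> HIT, frames=[5,2,3]
Step 8: ref 2 -> HIT, frames=[5,2,3]
Step 9: ref 5 -> HIT, frames=[5,2,3]
Step 10: ref 5 -> HIT, frames=[5,2,3]
Step 11: ref 1 -> FAULT, evict 2, frames=[5,1,3]
Step 12: ref 3 -> HIT, frames=[5,1,3]
Step 13: ref 4 -> FAULT, evict 1, frames=[5,4,3]
At step 13: evicted page 1

Answer: 1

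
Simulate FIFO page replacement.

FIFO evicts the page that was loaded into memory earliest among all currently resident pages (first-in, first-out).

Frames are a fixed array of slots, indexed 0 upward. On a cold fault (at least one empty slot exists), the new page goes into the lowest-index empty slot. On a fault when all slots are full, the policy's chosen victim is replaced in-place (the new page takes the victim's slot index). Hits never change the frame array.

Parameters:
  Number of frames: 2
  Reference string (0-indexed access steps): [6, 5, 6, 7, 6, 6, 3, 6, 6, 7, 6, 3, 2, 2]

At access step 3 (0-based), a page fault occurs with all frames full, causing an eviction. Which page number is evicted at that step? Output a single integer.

Step 0: ref 6 -> FAULT, frames=[6,-]
Step 1: ref 5 -> FAULT, frames=[6,5]
Step 2: ref 6 -> HIT, frames=[6,5]
Step 3: ref 7 -> FAULT, evict 6, frames=[7,5]
At step 3: evicted page 6

Answer: 6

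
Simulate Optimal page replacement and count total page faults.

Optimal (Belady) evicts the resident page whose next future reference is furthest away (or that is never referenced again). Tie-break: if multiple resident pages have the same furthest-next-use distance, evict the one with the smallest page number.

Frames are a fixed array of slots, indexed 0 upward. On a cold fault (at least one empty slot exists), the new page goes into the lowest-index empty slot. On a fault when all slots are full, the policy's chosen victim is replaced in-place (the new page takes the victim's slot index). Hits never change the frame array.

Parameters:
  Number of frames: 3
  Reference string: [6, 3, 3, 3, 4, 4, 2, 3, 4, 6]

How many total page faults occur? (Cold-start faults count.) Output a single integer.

Step 0: ref 6 → FAULT, frames=[6,-,-]
Step 1: ref 3 → FAULT, frames=[6,3,-]
Step 2: ref 3 → HIT, frames=[6,3,-]
Step 3: ref 3 → HIT, frames=[6,3,-]
Step 4: ref 4 → FAULT, frames=[6,3,4]
Step 5: ref 4 → HIT, frames=[6,3,4]
Step 6: ref 2 → FAULT (evict 6), frames=[2,3,4]
Step 7: ref 3 → HIT, frames=[2,3,4]
Step 8: ref 4 → HIT, frames=[2,3,4]
Step 9: ref 6 → FAULT (evict 2), frames=[6,3,4]
Total faults: 5

Answer: 5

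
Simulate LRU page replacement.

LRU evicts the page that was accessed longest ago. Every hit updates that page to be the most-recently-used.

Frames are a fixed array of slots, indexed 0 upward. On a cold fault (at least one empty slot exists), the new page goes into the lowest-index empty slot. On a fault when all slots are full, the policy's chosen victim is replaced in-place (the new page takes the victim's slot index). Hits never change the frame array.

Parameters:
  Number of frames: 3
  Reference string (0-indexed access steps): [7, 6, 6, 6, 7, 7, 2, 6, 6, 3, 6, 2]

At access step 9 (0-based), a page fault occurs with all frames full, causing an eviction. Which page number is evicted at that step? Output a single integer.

Answer: 7

Derivation:
Step 0: ref 7 -> FAULT, frames=[7,-,-]
Step 1: ref 6 -> FAULT, frames=[7,6,-]
Step 2: ref 6 -> HIT, frames=[7,6,-]
Step 3: ref 6 -> HIT, frames=[7,6,-]
Step 4: ref 7 -> HIT, frames=[7,6,-]
Step 5: ref 7 -> HIT, frames=[7,6,-]
Step 6: ref 2 -> FAULT, frames=[7,6,2]
Step 7: ref 6 -> HIT, frames=[7,6,2]
Step 8: ref 6 -> HIT, frames=[7,6,2]
Step 9: ref 3 -> FAULT, evict 7, frames=[3,6,2]
At step 9: evicted page 7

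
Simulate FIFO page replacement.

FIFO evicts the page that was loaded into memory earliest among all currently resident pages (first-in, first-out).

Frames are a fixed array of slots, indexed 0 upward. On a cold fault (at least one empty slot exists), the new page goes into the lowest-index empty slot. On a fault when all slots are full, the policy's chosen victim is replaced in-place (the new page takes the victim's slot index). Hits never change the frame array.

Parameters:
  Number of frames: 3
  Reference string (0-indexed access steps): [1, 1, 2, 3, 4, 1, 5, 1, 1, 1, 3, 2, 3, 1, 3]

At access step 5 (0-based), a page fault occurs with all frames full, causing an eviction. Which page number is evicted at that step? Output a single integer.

Answer: 2

Derivation:
Step 0: ref 1 -> FAULT, frames=[1,-,-]
Step 1: ref 1 -> HIT, frames=[1,-,-]
Step 2: ref 2 -> FAULT, frames=[1,2,-]
Step 3: ref 3 -> FAULT, frames=[1,2,3]
Step 4: ref 4 -> FAULT, evict 1, frames=[4,2,3]
Step 5: ref 1 -> FAULT, evict 2, frames=[4,1,3]
At step 5: evicted page 2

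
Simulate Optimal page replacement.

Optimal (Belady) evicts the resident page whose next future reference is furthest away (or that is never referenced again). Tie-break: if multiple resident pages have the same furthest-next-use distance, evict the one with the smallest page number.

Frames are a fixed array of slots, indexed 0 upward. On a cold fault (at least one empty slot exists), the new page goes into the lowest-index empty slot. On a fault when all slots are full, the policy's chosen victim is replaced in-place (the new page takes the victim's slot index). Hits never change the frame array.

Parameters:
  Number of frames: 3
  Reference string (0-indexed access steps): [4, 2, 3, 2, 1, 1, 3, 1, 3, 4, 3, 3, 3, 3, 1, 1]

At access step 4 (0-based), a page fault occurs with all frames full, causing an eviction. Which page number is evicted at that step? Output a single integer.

Step 0: ref 4 -> FAULT, frames=[4,-,-]
Step 1: ref 2 -> FAULT, frames=[4,2,-]
Step 2: ref 3 -> FAULT, frames=[4,2,3]
Step 3: ref 2 -> HIT, frames=[4,2,3]
Step 4: ref 1 -> FAULT, evict 2, frames=[4,1,3]
At step 4: evicted page 2

Answer: 2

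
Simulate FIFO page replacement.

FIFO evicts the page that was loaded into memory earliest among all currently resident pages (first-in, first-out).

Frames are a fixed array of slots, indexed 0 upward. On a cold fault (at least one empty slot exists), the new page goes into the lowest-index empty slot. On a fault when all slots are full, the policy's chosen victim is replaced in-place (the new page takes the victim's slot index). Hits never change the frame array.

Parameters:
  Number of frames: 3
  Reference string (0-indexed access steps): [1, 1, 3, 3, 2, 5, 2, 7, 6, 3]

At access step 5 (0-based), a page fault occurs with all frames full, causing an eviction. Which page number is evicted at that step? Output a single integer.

Step 0: ref 1 -> FAULT, frames=[1,-,-]
Step 1: ref 1 -> HIT, frames=[1,-,-]
Step 2: ref 3 -> FAULT, frames=[1,3,-]
Step 3: ref 3 -> HIT, frames=[1,3,-]
Step 4: ref 2 -> FAULT, frames=[1,3,2]
Step 5: ref 5 -> FAULT, evict 1, frames=[5,3,2]
At step 5: evicted page 1

Answer: 1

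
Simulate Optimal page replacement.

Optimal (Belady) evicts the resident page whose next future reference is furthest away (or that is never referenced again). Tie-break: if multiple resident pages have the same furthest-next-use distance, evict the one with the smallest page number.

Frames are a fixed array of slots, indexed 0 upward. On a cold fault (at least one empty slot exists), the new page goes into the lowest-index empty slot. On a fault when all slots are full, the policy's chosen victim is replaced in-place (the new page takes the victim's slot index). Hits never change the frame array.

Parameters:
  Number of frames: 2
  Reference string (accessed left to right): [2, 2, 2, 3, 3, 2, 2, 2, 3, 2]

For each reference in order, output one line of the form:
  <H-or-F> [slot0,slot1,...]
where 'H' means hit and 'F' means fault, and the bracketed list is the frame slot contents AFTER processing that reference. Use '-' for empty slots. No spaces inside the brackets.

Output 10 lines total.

F [2,-]
H [2,-]
H [2,-]
F [2,3]
H [2,3]
H [2,3]
H [2,3]
H [2,3]
H [2,3]
H [2,3]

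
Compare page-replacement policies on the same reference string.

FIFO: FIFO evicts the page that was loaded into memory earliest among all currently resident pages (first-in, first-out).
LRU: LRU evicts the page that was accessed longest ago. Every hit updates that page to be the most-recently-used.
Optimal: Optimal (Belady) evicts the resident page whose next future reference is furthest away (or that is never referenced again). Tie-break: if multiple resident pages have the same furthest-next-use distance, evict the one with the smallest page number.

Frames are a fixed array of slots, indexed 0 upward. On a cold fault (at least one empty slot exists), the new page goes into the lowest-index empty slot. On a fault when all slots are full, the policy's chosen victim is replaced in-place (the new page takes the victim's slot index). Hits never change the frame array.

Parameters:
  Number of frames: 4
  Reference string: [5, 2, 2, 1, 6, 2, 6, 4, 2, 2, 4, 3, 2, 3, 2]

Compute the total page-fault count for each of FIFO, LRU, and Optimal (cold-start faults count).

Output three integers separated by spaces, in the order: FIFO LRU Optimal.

--- FIFO ---
  step 0: ref 5 -> FAULT, frames=[5,-,-,-] (faults so far: 1)
  step 1: ref 2 -> FAULT, frames=[5,2,-,-] (faults so far: 2)
  step 2: ref 2 -> HIT, frames=[5,2,-,-] (faults so far: 2)
  step 3: ref 1 -> FAULT, frames=[5,2,1,-] (faults so far: 3)
  step 4: ref 6 -> FAULT, frames=[5,2,1,6] (faults so far: 4)
  step 5: ref 2 -> HIT, frames=[5,2,1,6] (faults so far: 4)
  step 6: ref 6 -> HIT, frames=[5,2,1,6] (faults so far: 4)
  step 7: ref 4 -> FAULT, evict 5, frames=[4,2,1,6] (faults so far: 5)
  step 8: ref 2 -> HIT, frames=[4,2,1,6] (faults so far: 5)
  step 9: ref 2 -> HIT, frames=[4,2,1,6] (faults so far: 5)
  step 10: ref 4 -> HIT, frames=[4,2,1,6] (faults so far: 5)
  step 11: ref 3 -> FAULT, evict 2, frames=[4,3,1,6] (faults so far: 6)
  step 12: ref 2 -> FAULT, evict 1, frames=[4,3,2,6] (faults so far: 7)
  step 13: ref 3 -> HIT, frames=[4,3,2,6] (faults so far: 7)
  step 14: ref 2 -> HIT, frames=[4,3,2,6] (faults so far: 7)
  FIFO total faults: 7
--- LRU ---
  step 0: ref 5 -> FAULT, frames=[5,-,-,-] (faults so far: 1)
  step 1: ref 2 -> FAULT, frames=[5,2,-,-] (faults so far: 2)
  step 2: ref 2 -> HIT, frames=[5,2,-,-] (faults so far: 2)
  step 3: ref 1 -> FAULT, frames=[5,2,1,-] (faults so far: 3)
  step 4: ref 6 -> FAULT, frames=[5,2,1,6] (faults so far: 4)
  step 5: ref 2 -> HIT, frames=[5,2,1,6] (faults so far: 4)
  step 6: ref 6 -> HIT, frames=[5,2,1,6] (faults so far: 4)
  step 7: ref 4 -> FAULT, evict 5, frames=[4,2,1,6] (faults so far: 5)
  step 8: ref 2 -> HIT, frames=[4,2,1,6] (faults so far: 5)
  step 9: ref 2 -> HIT, frames=[4,2,1,6] (faults so far: 5)
  step 10: ref 4 -> HIT, frames=[4,2,1,6] (faults so far: 5)
  step 11: ref 3 -> FAULT, evict 1, frames=[4,2,3,6] (faults so far: 6)
  step 12: ref 2 -> HIT, frames=[4,2,3,6] (faults so far: 6)
  step 13: ref 3 -> HIT, frames=[4,2,3,6] (faults so far: 6)
  step 14: ref 2 -> HIT, frames=[4,2,3,6] (faults so far: 6)
  LRU total faults: 6
--- Optimal ---
  step 0: ref 5 -> FAULT, frames=[5,-,-,-] (faults so far: 1)
  step 1: ref 2 -> FAULT, frames=[5,2,-,-] (faults so far: 2)
  step 2: ref 2 -> HIT, frames=[5,2,-,-] (faults so far: 2)
  step 3: ref 1 -> FAULT, frames=[5,2,1,-] (faults so far: 3)
  step 4: ref 6 -> FAULT, frames=[5,2,1,6] (faults so far: 4)
  step 5: ref 2 -> HIT, frames=[5,2,1,6] (faults so far: 4)
  step 6: ref 6 -> HIT, frames=[5,2,1,6] (faults so far: 4)
  step 7: ref 4 -> FAULT, evict 1, frames=[5,2,4,6] (faults so far: 5)
  step 8: ref 2 -> HIT, frames=[5,2,4,6] (faults so far: 5)
  step 9: ref 2 -> HIT, frames=[5,2,4,6] (faults so far: 5)
  step 10: ref 4 -> HIT, frames=[5,2,4,6] (faults so far: 5)
  step 11: ref 3 -> FAULT, evict 4, frames=[5,2,3,6] (faults so far: 6)
  step 12: ref 2 -> HIT, frames=[5,2,3,6] (faults so far: 6)
  step 13: ref 3 -> HIT, frames=[5,2,3,6] (faults so far: 6)
  step 14: ref 2 -> HIT, frames=[5,2,3,6] (faults so far: 6)
  Optimal total faults: 6

Answer: 7 6 6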